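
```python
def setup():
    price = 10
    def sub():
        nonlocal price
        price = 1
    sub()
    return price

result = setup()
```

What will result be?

Step 1: setup() sets price = 10.
Step 2: sub() uses nonlocal to reassign price = 1.
Step 3: result = 1

The answer is 1.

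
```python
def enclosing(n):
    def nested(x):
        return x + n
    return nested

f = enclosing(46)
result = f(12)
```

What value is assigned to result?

Step 1: enclosing(46) creates a closure that captures n = 46.
Step 2: f(12) calls the closure with x = 12, returning 12 + 46 = 58.
Step 3: result = 58

The answer is 58.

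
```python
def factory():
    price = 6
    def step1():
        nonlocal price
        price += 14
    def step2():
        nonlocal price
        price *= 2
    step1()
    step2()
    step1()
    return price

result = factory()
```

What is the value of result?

Step 1: price = 6.
Step 2: step1(): price = 6 + 14 = 20.
Step 3: step2(): price = 20 * 2 = 40.
Step 4: step1(): price = 40 + 14 = 54. result = 54

The answer is 54.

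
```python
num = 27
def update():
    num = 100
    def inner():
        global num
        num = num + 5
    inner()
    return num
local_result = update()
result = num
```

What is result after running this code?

Step 1: Global num = 27. update() creates local num = 100.
Step 2: inner() declares global num and adds 5: global num = 27 + 5 = 32.
Step 3: update() returns its local num = 100 (unaffected by inner).
Step 4: result = global num = 32

The answer is 32.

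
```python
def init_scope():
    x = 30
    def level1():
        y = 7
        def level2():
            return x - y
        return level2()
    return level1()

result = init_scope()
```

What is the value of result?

Step 1: x = 30 in init_scope. y = 7 in level1.
Step 2: level2() reads x = 30 and y = 7 from enclosing scopes.
Step 3: result = 30 - 7 = 23

The answer is 23.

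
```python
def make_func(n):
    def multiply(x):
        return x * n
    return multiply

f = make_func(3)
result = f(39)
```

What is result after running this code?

Step 1: make_func(3) returns multiply closure with n = 3.
Step 2: f(39) computes 39 * 3 = 117.
Step 3: result = 117

The answer is 117.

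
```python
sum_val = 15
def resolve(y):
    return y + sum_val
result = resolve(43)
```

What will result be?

Step 1: sum_val = 15 is defined globally.
Step 2: resolve(43) uses parameter y = 43 and looks up sum_val from global scope = 15.
Step 3: result = 43 + 15 = 58

The answer is 58.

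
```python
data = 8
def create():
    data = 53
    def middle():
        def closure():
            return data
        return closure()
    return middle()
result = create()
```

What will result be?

Step 1: create() defines data = 53. middle() and closure() have no local data.
Step 2: closure() checks local (none), enclosing middle() (none), enclosing create() and finds data = 53.
Step 3: result = 53

The answer is 53.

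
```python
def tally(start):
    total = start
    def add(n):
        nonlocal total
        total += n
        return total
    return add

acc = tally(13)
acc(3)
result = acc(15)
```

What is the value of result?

Step 1: tally(13) creates closure with total = 13.
Step 2: First acc(3): total = 13 + 3 = 16.
Step 3: Second acc(15): total = 16 + 15 = 31. result = 31

The answer is 31.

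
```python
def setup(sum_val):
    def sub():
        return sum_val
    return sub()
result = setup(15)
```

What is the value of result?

Step 1: setup(15) binds parameter sum_val = 15.
Step 2: sub() looks up sum_val in enclosing scope and finds the parameter sum_val = 15.
Step 3: result = 15

The answer is 15.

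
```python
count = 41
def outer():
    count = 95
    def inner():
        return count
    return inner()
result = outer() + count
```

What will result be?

Step 1: Global count = 41. outer() shadows with count = 95.
Step 2: inner() returns enclosing count = 95. outer() = 95.
Step 3: result = 95 + global count (41) = 136

The answer is 136.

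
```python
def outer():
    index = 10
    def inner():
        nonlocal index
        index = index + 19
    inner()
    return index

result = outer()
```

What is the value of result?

Step 1: outer() sets index = 10.
Step 2: inner() uses nonlocal to modify index in outer's scope: index = 10 + 19 = 29.
Step 3: outer() returns the modified index = 29

The answer is 29.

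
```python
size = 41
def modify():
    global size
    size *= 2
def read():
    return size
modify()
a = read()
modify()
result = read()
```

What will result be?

Step 1: size = 41.
Step 2: First modify(): size = 41 * 2 = 82.
Step 3: Second modify(): size = 82 * 2 = 164.
Step 4: read() returns 164

The answer is 164.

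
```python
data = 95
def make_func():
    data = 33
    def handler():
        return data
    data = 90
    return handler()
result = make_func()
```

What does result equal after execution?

Step 1: make_func() sets data = 33, then later data = 90.
Step 2: handler() is called after data is reassigned to 90. Closures capture variables by reference, not by value.
Step 3: result = 90

The answer is 90.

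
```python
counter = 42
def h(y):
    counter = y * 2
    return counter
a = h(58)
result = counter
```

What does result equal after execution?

Step 1: Global counter = 42.
Step 2: h(58) creates local counter = 58 * 2 = 116.
Step 3: Global counter unchanged because no global keyword. result = 42

The answer is 42.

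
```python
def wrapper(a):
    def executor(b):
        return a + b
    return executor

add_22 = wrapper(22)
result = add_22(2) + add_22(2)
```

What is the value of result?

Step 1: add_22 captures a = 22.
Step 2: add_22(2) = 22 + 2 = 24, called twice.
Step 3: result = 24 + 24 = 48

The answer is 48.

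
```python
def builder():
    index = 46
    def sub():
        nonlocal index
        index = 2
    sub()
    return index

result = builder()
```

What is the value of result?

Step 1: builder() sets index = 46.
Step 2: sub() uses nonlocal to reassign index = 2.
Step 3: result = 2

The answer is 2.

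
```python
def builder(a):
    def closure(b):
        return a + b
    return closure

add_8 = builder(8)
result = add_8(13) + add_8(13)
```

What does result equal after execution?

Step 1: add_8 captures a = 8.
Step 2: add_8(13) = 8 + 13 = 21, called twice.
Step 3: result = 21 + 21 = 42

The answer is 42.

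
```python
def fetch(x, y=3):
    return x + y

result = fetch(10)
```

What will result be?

Step 1: fetch(10) uses default y = 3.
Step 2: Returns 10 + 3 = 13.
Step 3: result = 13

The answer is 13.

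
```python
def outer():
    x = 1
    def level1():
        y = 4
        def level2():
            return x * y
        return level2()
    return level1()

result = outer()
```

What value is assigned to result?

Step 1: x = 1 in outer. y = 4 in level1.
Step 2: level2() reads x = 1 and y = 4 from enclosing scopes.
Step 3: result = 1 * 4 = 4

The answer is 4.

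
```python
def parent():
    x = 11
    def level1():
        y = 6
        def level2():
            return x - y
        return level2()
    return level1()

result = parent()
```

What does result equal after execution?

Step 1: x = 11 in parent. y = 6 in level1.
Step 2: level2() reads x = 11 and y = 6 from enclosing scopes.
Step 3: result = 11 - 6 = 5

The answer is 5.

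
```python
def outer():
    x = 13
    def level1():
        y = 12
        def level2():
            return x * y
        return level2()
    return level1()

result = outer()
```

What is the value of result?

Step 1: x = 13 in outer. y = 12 in level1.
Step 2: level2() reads x = 13 and y = 12 from enclosing scopes.
Step 3: result = 13 * 12 = 156

The answer is 156.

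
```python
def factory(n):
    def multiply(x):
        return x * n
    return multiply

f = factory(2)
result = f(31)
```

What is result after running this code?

Step 1: factory(2) returns multiply closure with n = 2.
Step 2: f(31) computes 31 * 2 = 62.
Step 3: result = 62

The answer is 62.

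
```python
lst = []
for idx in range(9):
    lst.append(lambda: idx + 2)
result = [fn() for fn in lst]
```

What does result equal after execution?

Step 1: All lambdas capture idx by reference. After the loop, idx = 8.
Step 2: Each call returns 8 + 2 = 10.
Step 3: result = [10, 10, 10, 10, 10, 10, 10, 10, 10]

The answer is [10, 10, 10, 10, 10, 10, 10, 10, 10].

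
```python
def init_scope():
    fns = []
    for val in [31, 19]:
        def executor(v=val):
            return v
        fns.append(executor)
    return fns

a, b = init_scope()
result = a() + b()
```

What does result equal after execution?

Step 1: Default argument v=val captures val at each iteration.
Step 2: a() returns 31 (captured at first iteration), b() returns 19 (captured at second).
Step 3: result = 31 + 19 = 50

The answer is 50.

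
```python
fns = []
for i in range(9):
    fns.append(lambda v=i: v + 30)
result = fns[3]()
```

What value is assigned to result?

Step 1: Default argument v=i captures i's value at definition time.
Step 2: fns[3] was defined when i = 3, so v defaults to 3.
Step 3: result = 3 + 30 = 33 (default arg fixes the late binding issue)

The answer is 33.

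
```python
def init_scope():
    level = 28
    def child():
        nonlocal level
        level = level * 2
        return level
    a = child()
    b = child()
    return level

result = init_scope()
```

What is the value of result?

Step 1: level starts at 28.
Step 2: First child(): level = 28 * 2 = 56.
Step 3: Second child(): level = 56 * 2 = 112.
Step 4: result = 112

The answer is 112.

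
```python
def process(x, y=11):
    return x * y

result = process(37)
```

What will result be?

Step 1: process(37) uses default y = 11.
Step 2: Returns 37 * 11 = 407.
Step 3: result = 407

The answer is 407.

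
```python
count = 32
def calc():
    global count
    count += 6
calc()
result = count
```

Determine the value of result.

Step 1: count = 32 globally.
Step 2: calc() modifies global count: count += 6 = 38.
Step 3: result = 38

The answer is 38.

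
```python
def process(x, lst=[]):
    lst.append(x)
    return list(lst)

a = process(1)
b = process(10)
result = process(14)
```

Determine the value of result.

Step 1: Default list is shared. list() creates copies for return values.
Step 2: Internal list grows: [1] -> [1, 10] -> [1, 10, 14].
Step 3: result = [1, 10, 14]

The answer is [1, 10, 14].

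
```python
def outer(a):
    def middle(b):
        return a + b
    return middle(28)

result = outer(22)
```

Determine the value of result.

Step 1: outer(22) passes a = 22.
Step 2: middle(28) has b = 28, reads a = 22 from enclosing.
Step 3: result = 22 + 28 = 50

The answer is 50.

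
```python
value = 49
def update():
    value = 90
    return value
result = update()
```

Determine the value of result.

Step 1: Global value = 49.
Step 2: update() creates local value = 90, shadowing the global.
Step 3: Returns local value = 90. result = 90

The answer is 90.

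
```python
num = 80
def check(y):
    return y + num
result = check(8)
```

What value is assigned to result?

Step 1: num = 80 is defined globally.
Step 2: check(8) uses parameter y = 8 and looks up num from global scope = 80.
Step 3: result = 8 + 80 = 88

The answer is 88.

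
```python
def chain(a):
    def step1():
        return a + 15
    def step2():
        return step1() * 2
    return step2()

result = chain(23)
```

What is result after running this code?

Step 1: chain(23) captures a = 23.
Step 2: step2() calls step1() which returns 23 + 15 = 38.
Step 3: step2() returns 38 * 2 = 76

The answer is 76.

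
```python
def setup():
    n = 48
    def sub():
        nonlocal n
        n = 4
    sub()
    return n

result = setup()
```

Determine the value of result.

Step 1: setup() sets n = 48.
Step 2: sub() uses nonlocal to reassign n = 4.
Step 3: result = 4

The answer is 4.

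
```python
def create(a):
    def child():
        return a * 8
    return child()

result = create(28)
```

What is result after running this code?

Step 1: create(28) binds parameter a = 28.
Step 2: child() accesses a = 28 from enclosing scope.
Step 3: result = 28 * 8 = 224

The answer is 224.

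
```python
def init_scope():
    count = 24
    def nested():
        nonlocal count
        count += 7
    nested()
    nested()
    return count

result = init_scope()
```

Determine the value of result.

Step 1: count starts at 24.
Step 2: nested() is called 2 times, each adding 7.
Step 3: count = 24 + 7 * 2 = 38

The answer is 38.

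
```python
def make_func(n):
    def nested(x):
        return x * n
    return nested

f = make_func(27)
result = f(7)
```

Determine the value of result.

Step 1: make_func(27) creates a closure capturing n = 27.
Step 2: f(7) computes 7 * 27 = 189.
Step 3: result = 189

The answer is 189.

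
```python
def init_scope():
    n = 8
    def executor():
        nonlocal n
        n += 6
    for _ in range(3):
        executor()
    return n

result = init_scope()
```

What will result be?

Step 1: n = 8.
Step 2: executor() is called 3 times in a loop, each adding 6 via nonlocal.
Step 3: n = 8 + 6 * 3 = 26

The answer is 26.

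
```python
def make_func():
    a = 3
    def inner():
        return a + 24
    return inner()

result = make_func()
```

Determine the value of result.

Step 1: make_func() defines a = 3.
Step 2: inner() reads a = 3 from enclosing scope, returns 3 + 24 = 27.
Step 3: result = 27

The answer is 27.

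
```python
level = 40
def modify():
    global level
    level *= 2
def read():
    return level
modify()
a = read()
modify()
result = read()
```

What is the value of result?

Step 1: level = 40.
Step 2: First modify(): level = 40 * 2 = 80.
Step 3: Second modify(): level = 80 * 2 = 160.
Step 4: read() returns 160

The answer is 160.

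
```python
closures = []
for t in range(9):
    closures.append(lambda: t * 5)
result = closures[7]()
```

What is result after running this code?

Step 1: All lambdas reference the same variable t (late binding).
Step 2: After the loop, t = 8. Every lambda returns t * 5.
Step 3: closures[7]() = 8 * 5 = 40

The answer is 40.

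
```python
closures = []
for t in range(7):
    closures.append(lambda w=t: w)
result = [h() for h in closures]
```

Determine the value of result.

Step 1: Default arg w=t captures t at each iteration.
Step 2: Each lambda has its own default: 0, 1, ..., 6.
Step 3: result = [0, 1, 2, 3, 4, 5, 6]

The answer is [0, 1, 2, 3, 4, 5, 6].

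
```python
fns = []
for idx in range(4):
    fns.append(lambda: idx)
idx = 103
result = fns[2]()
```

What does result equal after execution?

Step 1: Lambdas capture the variable idx by reference, not by value.
Step 2: After the loop, idx is reassigned to 103.
Step 3: fns[2]() looks up the current idx = 103. result = 103

The answer is 103.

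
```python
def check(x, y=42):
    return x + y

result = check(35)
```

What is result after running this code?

Step 1: check(35) uses default y = 42.
Step 2: Returns 35 + 42 = 77.
Step 3: result = 77

The answer is 77.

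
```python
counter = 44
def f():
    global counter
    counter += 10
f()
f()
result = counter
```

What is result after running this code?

Step 1: counter = 44.
Step 2: First f(): counter = 44 + 10 = 54.
Step 3: Second f(): counter = 54 + 10 = 64. result = 64

The answer is 64.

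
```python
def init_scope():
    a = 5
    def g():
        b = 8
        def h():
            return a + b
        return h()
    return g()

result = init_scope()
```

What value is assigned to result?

Step 1: init_scope() defines a = 5. g() defines b = 8.
Step 2: h() accesses both from enclosing scopes: a = 5, b = 8.
Step 3: result = 5 + 8 = 13

The answer is 13.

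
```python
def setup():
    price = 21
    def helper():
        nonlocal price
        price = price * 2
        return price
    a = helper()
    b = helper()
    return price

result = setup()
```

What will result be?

Step 1: price starts at 21.
Step 2: First helper(): price = 21 * 2 = 42.
Step 3: Second helper(): price = 42 * 2 = 84.
Step 4: result = 84

The answer is 84.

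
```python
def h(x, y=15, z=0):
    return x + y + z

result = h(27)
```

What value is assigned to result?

Step 1: h(27) uses defaults y = 15, z = 0.
Step 2: Returns 27 + 15 + 0 = 42.
Step 3: result = 42

The answer is 42.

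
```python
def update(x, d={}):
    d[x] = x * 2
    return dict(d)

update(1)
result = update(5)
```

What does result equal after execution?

Step 1: Mutable default dict is shared across calls.
Step 2: First call adds 1: 2. Second call adds 5: 10.
Step 3: result = {1: 2, 5: 10}

The answer is {1: 2, 5: 10}.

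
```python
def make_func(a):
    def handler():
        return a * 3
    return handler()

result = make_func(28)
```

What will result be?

Step 1: make_func(28) binds parameter a = 28.
Step 2: handler() accesses a = 28 from enclosing scope.
Step 3: result = 28 * 3 = 84

The answer is 84.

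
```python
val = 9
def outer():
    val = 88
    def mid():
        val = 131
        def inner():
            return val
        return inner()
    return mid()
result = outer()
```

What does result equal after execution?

Step 1: Three levels of shadowing: global 9, outer 88, mid 131.
Step 2: inner() finds val = 131 in enclosing mid() scope.
Step 3: result = 131

The answer is 131.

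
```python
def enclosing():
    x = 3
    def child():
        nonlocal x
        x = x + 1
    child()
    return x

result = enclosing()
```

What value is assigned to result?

Step 1: enclosing() sets x = 3.
Step 2: child() uses nonlocal to modify x in enclosing's scope: x = 3 + 1 = 4.
Step 3: enclosing() returns the modified x = 4

The answer is 4.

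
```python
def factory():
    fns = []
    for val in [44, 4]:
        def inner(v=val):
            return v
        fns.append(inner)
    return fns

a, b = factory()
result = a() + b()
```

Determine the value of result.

Step 1: Default argument v=val captures val at each iteration.
Step 2: a() returns 44 (captured at first iteration), b() returns 4 (captured at second).
Step 3: result = 44 + 4 = 48

The answer is 48.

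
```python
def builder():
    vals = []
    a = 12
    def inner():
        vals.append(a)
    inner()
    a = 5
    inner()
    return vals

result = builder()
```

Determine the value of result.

Step 1: a = 12. inner() appends current a to vals.
Step 2: First inner(): appends 12. Then a = 5.
Step 3: Second inner(): appends 5 (closure sees updated a). result = [12, 5]

The answer is [12, 5].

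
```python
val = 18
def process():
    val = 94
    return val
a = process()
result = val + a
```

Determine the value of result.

Step 1: Global val = 18. process() returns local val = 94.
Step 2: a = 94. Global val still = 18.
Step 3: result = 18 + 94 = 112

The answer is 112.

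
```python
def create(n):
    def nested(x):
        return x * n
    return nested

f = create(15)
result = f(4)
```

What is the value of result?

Step 1: create(15) creates a closure capturing n = 15.
Step 2: f(4) computes 4 * 15 = 60.
Step 3: result = 60

The answer is 60.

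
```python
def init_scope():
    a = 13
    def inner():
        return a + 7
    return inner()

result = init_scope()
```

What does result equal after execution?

Step 1: init_scope() defines a = 13.
Step 2: inner() reads a = 13 from enclosing scope, returns 13 + 7 = 20.
Step 3: result = 20

The answer is 20.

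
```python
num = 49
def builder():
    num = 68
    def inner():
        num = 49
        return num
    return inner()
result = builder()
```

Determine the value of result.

Step 1: Three scopes define num: global (49), builder (68), inner (49).
Step 2: inner() has its own local num = 49, which shadows both enclosing and global.
Step 3: result = 49 (local wins in LEGB)

The answer is 49.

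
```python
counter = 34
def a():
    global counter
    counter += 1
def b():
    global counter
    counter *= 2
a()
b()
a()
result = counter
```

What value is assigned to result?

Step 1: counter = 34.
Step 2: a(): counter = 34 + 1 = 35.
Step 3: b(): counter = 35 * 2 = 70.
Step 4: a(): counter = 70 + 1 = 71

The answer is 71.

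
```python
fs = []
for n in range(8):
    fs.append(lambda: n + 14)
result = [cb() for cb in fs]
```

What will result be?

Step 1: All lambdas capture n by reference. After the loop, n = 7.
Step 2: Each call returns 7 + 14 = 21.
Step 3: result = [21, 21, 21, 21, 21, 21, 21, 21]

The answer is [21, 21, 21, 21, 21, 21, 21, 21].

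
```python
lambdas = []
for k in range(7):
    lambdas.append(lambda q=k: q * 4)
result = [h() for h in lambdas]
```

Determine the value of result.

Step 1: Default arg q=k captures k at each iteration.
Step 2: lambdas[k] has q defaulting to k, returns k * 4.
Step 3: result = [0, 4, 8, 12, 16, 20, 24]

The answer is [0, 4, 8, 12, 16, 20, 24].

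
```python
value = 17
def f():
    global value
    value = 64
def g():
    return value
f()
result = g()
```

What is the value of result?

Step 1: value = 17.
Step 2: f() sets global value = 64.
Step 3: g() reads global value = 64. result = 64

The answer is 64.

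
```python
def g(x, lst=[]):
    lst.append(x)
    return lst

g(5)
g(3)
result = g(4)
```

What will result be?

Step 1: Mutable default argument gotcha! The list [] is created once.
Step 2: Each call appends to the SAME list: [5], [5, 3], [5, 3, 4].
Step 3: result = [5, 3, 4]

The answer is [5, 3, 4].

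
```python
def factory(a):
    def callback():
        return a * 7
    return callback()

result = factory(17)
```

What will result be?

Step 1: factory(17) binds parameter a = 17.
Step 2: callback() accesses a = 17 from enclosing scope.
Step 3: result = 17 * 7 = 119

The answer is 119.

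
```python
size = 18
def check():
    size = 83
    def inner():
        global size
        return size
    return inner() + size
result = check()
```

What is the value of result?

Step 1: Global size = 18. check() shadows with local size = 83.
Step 2: inner() uses global keyword, so inner() returns global size = 18.
Step 3: check() returns 18 + 83 = 101

The answer is 101.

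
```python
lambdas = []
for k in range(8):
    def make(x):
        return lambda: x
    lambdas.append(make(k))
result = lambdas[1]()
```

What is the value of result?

Step 1: make(k) creates a new scope capturing x = k at call time.
Step 2: lambdas[1] = make(1), so its lambda captures x = 1.
Step 3: result = 1 (closure factory fixes late binding)

The answer is 1.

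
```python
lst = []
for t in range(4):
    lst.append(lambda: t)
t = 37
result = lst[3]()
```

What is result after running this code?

Step 1: Lambdas capture the variable t by reference, not by value.
Step 2: After the loop, t is reassigned to 37.
Step 3: lst[3]() looks up the current t = 37. result = 37

The answer is 37.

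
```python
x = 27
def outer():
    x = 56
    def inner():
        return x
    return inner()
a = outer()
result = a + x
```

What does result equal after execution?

Step 1: outer() has local x = 56. inner() reads from enclosing.
Step 2: outer() returns 56. Global x = 27 unchanged.
Step 3: result = 56 + 27 = 83

The answer is 83.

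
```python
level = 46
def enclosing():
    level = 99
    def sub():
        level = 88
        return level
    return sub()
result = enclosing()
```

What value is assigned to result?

Step 1: Three scopes define level: global (46), enclosing (99), sub (88).
Step 2: sub() has its own local level = 88, which shadows both enclosing and global.
Step 3: result = 88 (local wins in LEGB)

The answer is 88.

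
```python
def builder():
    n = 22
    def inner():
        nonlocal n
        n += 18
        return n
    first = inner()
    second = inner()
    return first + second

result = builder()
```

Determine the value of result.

Step 1: n starts at 22.
Step 2: First call: n = 22 + 18 = 40, returns 40.
Step 3: Second call: n = 40 + 18 = 58, returns 58.
Step 4: result = 40 + 58 = 98

The answer is 98.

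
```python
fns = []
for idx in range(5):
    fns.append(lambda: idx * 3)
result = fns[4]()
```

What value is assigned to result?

Step 1: All lambdas reference the same variable idx (late binding).
Step 2: After the loop, idx = 4. Every lambda returns idx * 3.
Step 3: fns[4]() = 4 * 3 = 12

The answer is 12.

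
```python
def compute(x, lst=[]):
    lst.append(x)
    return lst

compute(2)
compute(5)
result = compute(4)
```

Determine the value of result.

Step 1: Mutable default argument gotcha! The list [] is created once.
Step 2: Each call appends to the SAME list: [2], [2, 5], [2, 5, 4].
Step 3: result = [2, 5, 4]

The answer is [2, 5, 4].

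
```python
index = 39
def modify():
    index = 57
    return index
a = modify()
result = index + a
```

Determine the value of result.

Step 1: Global index = 39. modify() returns local index = 57.
Step 2: a = 57. Global index still = 39.
Step 3: result = 39 + 57 = 96

The answer is 96.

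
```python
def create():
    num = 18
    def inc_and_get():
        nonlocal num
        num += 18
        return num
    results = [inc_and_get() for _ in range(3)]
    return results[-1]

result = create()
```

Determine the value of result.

Step 1: num = 18.
Step 2: Three calls to inc_and_get(), each adding 18.
Step 3: Last value = 18 + 18 * 3 = 72

The answer is 72.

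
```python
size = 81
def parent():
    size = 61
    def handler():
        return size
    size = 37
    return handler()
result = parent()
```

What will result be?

Step 1: parent() sets size = 61, then later size = 37.
Step 2: handler() is called after size is reassigned to 37. Closures capture variables by reference, not by value.
Step 3: result = 37

The answer is 37.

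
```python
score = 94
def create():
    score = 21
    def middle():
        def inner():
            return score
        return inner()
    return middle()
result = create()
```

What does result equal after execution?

Step 1: create() defines score = 21. middle() and inner() have no local score.
Step 2: inner() checks local (none), enclosing middle() (none), enclosing create() and finds score = 21.
Step 3: result = 21

The answer is 21.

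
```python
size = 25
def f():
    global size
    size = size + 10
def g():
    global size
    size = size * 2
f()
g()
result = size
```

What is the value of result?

Step 1: size = 25.
Step 2: f() adds 10: size = 25 + 10 = 35.
Step 3: g() doubles: size = 35 * 2 = 70.
Step 4: result = 70

The answer is 70.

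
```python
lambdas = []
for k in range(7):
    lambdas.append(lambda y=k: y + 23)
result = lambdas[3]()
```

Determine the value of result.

Step 1: Default argument y=k captures k's value at definition time.
Step 2: lambdas[3] was defined when k = 3, so y defaults to 3.
Step 3: result = 3 + 23 = 26 (default arg fixes the late binding issue)

The answer is 26.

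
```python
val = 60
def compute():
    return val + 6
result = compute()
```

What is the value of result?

Step 1: val = 60 is defined globally.
Step 2: compute() looks up val from global scope = 60, then computes 60 + 6 = 66.
Step 3: result = 66

The answer is 66.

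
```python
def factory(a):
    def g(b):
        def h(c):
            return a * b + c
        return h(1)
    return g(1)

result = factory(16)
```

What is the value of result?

Step 1: a = 16, b = 1, c = 1.
Step 2: h() computes a * b + c = 16 * 1 + 1 = 17.
Step 3: result = 17

The answer is 17.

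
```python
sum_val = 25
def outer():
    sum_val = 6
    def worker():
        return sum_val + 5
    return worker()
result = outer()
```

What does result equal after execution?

Step 1: outer() shadows global sum_val with sum_val = 6.
Step 2: worker() finds sum_val = 6 in enclosing scope, computes 6 + 5 = 11.
Step 3: result = 11

The answer is 11.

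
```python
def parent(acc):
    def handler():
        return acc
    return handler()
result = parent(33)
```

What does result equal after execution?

Step 1: parent(33) binds parameter acc = 33.
Step 2: handler() looks up acc in enclosing scope and finds the parameter acc = 33.
Step 3: result = 33

The answer is 33.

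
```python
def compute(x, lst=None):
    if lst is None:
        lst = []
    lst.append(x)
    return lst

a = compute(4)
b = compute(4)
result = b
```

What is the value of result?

Step 1: None default with guard creates a NEW list each call.
Step 2: a = [4] (fresh list). b = [4] (another fresh list).
Step 3: result = [4] (this is the fix for mutable default)

The answer is [4].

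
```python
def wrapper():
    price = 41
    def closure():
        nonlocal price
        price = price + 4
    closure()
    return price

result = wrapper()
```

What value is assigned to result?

Step 1: wrapper() sets price = 41.
Step 2: closure() uses nonlocal to modify price in wrapper's scope: price = 41 + 4 = 45.
Step 3: wrapper() returns the modified price = 45

The answer is 45.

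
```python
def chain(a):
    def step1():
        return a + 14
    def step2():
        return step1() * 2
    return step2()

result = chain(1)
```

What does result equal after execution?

Step 1: chain(1) captures a = 1.
Step 2: step2() calls step1() which returns 1 + 14 = 15.
Step 3: step2() returns 15 * 2 = 30

The answer is 30.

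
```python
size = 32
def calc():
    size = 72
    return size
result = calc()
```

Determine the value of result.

Step 1: Global size = 32.
Step 2: calc() creates local size = 72, shadowing the global.
Step 3: Returns local size = 72. result = 72

The answer is 72.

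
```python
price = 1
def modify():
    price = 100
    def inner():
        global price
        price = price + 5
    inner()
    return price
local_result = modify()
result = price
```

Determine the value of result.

Step 1: Global price = 1. modify() creates local price = 100.
Step 2: inner() declares global price and adds 5: global price = 1 + 5 = 6.
Step 3: modify() returns its local price = 100 (unaffected by inner).
Step 4: result = global price = 6

The answer is 6.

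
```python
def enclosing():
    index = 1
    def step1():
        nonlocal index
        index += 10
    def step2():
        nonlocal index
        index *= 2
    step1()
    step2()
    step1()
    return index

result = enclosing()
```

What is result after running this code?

Step 1: index = 1.
Step 2: step1(): index = 1 + 10 = 11.
Step 3: step2(): index = 11 * 2 = 22.
Step 4: step1(): index = 22 + 10 = 32. result = 32

The answer is 32.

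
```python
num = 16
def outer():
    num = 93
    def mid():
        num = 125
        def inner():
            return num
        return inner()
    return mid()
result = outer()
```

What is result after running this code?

Step 1: Three levels of shadowing: global 16, outer 93, mid 125.
Step 2: inner() finds num = 125 in enclosing mid() scope.
Step 3: result = 125

The answer is 125.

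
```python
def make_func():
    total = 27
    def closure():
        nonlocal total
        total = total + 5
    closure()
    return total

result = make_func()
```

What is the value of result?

Step 1: make_func() sets total = 27.
Step 2: closure() uses nonlocal to modify total in make_func's scope: total = 27 + 5 = 32.
Step 3: make_func() returns the modified total = 32

The answer is 32.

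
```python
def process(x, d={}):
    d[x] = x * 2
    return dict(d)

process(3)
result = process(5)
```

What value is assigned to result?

Step 1: Mutable default dict is shared across calls.
Step 2: First call adds 3: 6. Second call adds 5: 10.
Step 3: result = {3: 6, 5: 10}

The answer is {3: 6, 5: 10}.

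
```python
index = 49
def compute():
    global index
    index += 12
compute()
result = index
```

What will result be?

Step 1: index = 49 globally.
Step 2: compute() modifies global index: index += 12 = 61.
Step 3: result = 61

The answer is 61.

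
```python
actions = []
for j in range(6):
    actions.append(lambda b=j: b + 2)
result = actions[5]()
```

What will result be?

Step 1: Default argument b=j captures j's value at definition time.
Step 2: actions[5] was defined when j = 5, so b defaults to 5.
Step 3: result = 5 + 2 = 7 (default arg fixes the late binding issue)

The answer is 7.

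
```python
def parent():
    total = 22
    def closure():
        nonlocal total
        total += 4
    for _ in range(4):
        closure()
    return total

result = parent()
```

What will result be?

Step 1: total = 22.
Step 2: closure() is called 4 times in a loop, each adding 4 via nonlocal.
Step 3: total = 22 + 4 * 4 = 38

The answer is 38.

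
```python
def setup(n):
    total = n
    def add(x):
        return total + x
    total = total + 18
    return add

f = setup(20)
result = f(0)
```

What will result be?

Step 1: setup(20) sets total = 20, then total = 20 + 18 = 38.
Step 2: Closures capture by reference, so add sees total = 38.
Step 3: f(0) returns 38 + 0 = 38

The answer is 38.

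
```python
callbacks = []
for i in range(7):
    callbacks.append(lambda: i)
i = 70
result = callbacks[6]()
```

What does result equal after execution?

Step 1: Lambdas capture the variable i by reference, not by value.
Step 2: After the loop, i is reassigned to 70.
Step 3: callbacks[6]() looks up the current i = 70. result = 70

The answer is 70.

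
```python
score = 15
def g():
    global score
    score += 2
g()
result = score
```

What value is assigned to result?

Step 1: score = 15 globally.
Step 2: g() modifies global score: score += 2 = 17.
Step 3: result = 17

The answer is 17.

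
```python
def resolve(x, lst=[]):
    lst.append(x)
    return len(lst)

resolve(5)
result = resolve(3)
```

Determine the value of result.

Step 1: Mutable default list persists between calls.
Step 2: First call: lst = [5], len = 1. Second call: lst = [5, 3], len = 2.
Step 3: result = 2

The answer is 2.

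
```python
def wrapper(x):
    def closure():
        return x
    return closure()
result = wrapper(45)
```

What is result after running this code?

Step 1: wrapper(45) binds parameter x = 45.
Step 2: closure() looks up x in enclosing scope and finds the parameter x = 45.
Step 3: result = 45

The answer is 45.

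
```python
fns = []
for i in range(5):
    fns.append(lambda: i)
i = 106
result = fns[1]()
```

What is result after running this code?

Step 1: Lambdas capture the variable i by reference, not by value.
Step 2: After the loop, i is reassigned to 106.
Step 3: fns[1]() looks up the current i = 106. result = 106

The answer is 106.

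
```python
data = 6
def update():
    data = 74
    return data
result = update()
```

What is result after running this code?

Step 1: Global data = 6.
Step 2: update() creates local data = 74, shadowing the global.
Step 3: Returns local data = 74. result = 74

The answer is 74.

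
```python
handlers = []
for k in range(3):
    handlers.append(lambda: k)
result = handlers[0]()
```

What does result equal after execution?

Step 1: The loop creates 3 lambdas, all referencing the same variable k.
Step 2: After the loop, k = 2 (final value).
Step 3: handlers[0]() looks up k at call time and finds 2. This is the late binding gotcha. result = 2

The answer is 2.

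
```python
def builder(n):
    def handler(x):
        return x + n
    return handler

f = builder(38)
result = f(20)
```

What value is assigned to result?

Step 1: builder(38) creates a closure that captures n = 38.
Step 2: f(20) calls the closure with x = 20, returning 20 + 38 = 58.
Step 3: result = 58

The answer is 58.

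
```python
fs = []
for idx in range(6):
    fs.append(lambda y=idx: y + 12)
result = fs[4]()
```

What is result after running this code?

Step 1: Default argument y=idx captures idx's value at definition time.
Step 2: fs[4] was defined when idx = 4, so y defaults to 4.
Step 3: result = 4 + 12 = 16 (default arg fixes the late binding issue)

The answer is 16.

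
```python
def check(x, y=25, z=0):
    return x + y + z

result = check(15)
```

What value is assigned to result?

Step 1: check(15) uses defaults y = 25, z = 0.
Step 2: Returns 15 + 25 + 0 = 40.
Step 3: result = 40

The answer is 40.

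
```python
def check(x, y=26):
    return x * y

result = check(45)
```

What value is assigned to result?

Step 1: check(45) uses default y = 26.
Step 2: Returns 45 * 26 = 1170.
Step 3: result = 1170

The answer is 1170.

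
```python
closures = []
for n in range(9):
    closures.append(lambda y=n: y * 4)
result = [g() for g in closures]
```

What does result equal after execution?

Step 1: Default arg y=n captures n at each iteration.
Step 2: closures[k] has y defaulting to k, returns k * 4.
Step 3: result = [0, 4, 8, 12, 16, 20, 24, 28, 32]

The answer is [0, 4, 8, 12, 16, 20, 24, 28, 32].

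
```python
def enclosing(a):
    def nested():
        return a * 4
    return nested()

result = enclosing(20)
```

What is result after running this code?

Step 1: enclosing(20) binds parameter a = 20.
Step 2: nested() accesses a = 20 from enclosing scope.
Step 3: result = 20 * 4 = 80

The answer is 80.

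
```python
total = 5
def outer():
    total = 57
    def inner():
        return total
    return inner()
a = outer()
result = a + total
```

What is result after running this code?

Step 1: outer() has local total = 57. inner() reads from enclosing.
Step 2: outer() returns 57. Global total = 5 unchanged.
Step 3: result = 57 + 5 = 62

The answer is 62.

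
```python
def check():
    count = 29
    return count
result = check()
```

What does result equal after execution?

Step 1: check() defines count = 29 in its local scope.
Step 2: return count finds the local variable count = 29.
Step 3: result = 29

The answer is 29.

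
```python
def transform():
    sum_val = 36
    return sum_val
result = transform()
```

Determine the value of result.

Step 1: transform() defines sum_val = 36 in its local scope.
Step 2: return sum_val finds the local variable sum_val = 36.
Step 3: result = 36

The answer is 36.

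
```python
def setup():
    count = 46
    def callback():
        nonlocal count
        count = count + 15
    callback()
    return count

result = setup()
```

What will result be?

Step 1: setup() sets count = 46.
Step 2: callback() uses nonlocal to modify count in setup's scope: count = 46 + 15 = 61.
Step 3: setup() returns the modified count = 61

The answer is 61.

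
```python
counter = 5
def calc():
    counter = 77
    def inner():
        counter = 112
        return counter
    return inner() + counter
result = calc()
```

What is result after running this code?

Step 1: calc() has local counter = 77. inner() has local counter = 112.
Step 2: inner() returns its local counter = 112.
Step 3: calc() returns 112 + its own counter (77) = 189

The answer is 189.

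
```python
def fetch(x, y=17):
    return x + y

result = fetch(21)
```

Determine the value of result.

Step 1: fetch(21) uses default y = 17.
Step 2: Returns 21 + 17 = 38.
Step 3: result = 38

The answer is 38.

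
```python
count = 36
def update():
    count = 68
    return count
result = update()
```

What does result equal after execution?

Step 1: Global count = 36.
Step 2: update() creates local count = 68, shadowing the global.
Step 3: Returns local count = 68. result = 68

The answer is 68.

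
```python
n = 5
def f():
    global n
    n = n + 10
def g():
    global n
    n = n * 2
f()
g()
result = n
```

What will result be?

Step 1: n = 5.
Step 2: f() adds 10: n = 5 + 10 = 15.
Step 3: g() doubles: n = 15 * 2 = 30.
Step 4: result = 30

The answer is 30.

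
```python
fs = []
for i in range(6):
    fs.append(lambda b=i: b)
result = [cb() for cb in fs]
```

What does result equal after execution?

Step 1: Default arg b=i captures i at each iteration.
Step 2: Each lambda has its own default: 0, 1, ..., 5.
Step 3: result = [0, 1, 2, 3, 4, 5]

The answer is [0, 1, 2, 3, 4, 5].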